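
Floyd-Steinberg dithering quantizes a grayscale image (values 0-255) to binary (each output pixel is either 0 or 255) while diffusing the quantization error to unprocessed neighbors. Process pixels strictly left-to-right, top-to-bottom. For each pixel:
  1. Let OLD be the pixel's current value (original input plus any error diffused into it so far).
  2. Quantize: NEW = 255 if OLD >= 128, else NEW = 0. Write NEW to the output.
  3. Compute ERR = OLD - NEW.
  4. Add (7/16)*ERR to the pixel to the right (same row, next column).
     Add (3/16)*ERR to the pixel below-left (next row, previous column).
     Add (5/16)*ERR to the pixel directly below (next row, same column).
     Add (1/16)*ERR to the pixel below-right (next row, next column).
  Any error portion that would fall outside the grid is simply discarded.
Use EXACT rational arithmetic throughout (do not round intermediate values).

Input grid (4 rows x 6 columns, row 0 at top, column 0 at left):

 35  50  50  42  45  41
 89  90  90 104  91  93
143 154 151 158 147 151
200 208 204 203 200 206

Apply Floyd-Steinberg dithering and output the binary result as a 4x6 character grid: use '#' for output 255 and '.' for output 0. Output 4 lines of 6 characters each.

(0,0): OLD=35 → NEW=0, ERR=35
(0,1): OLD=1045/16 → NEW=0, ERR=1045/16
(0,2): OLD=20115/256 → NEW=0, ERR=20115/256
(0,3): OLD=312837/4096 → NEW=0, ERR=312837/4096
(0,4): OLD=5138979/65536 → NEW=0, ERR=5138979/65536
(0,5): OLD=78964469/1048576 → NEW=0, ERR=78964469/1048576
(1,0): OLD=28719/256 → NEW=0, ERR=28719/256
(1,1): OLD=361289/2048 → NEW=255, ERR=-160951/2048
(1,2): OLD=6460157/65536 → NEW=0, ERR=6460157/65536
(1,3): OLD=49966585/262144 → NEW=255, ERR=-16880135/262144
(1,4): OLD=1782180875/16777216 → NEW=0, ERR=1782180875/16777216
(1,5): OLD=45072499677/268435456 → NEW=255, ERR=-23378541603/268435456
(2,0): OLD=5351731/32768 → NEW=255, ERR=-3004109/32768
(2,1): OLD=120403553/1048576 → NEW=0, ERR=120403553/1048576
(2,2): OLD=3608028515/16777216 → NEW=255, ERR=-670161565/16777216
(2,3): OLD=19660185355/134217728 → NEW=255, ERR=-14565335285/134217728
(2,4): OLD=482599085473/4294967296 → NEW=0, ERR=482599085473/4294967296
(2,5): OLD=12340789561207/68719476736 → NEW=255, ERR=-5182677006473/68719476736
(3,0): OLD=3235996419/16777216 → NEW=255, ERR=-1042193661/16777216
(3,1): OLD=27311457479/134217728 → NEW=255, ERR=-6914063161/134217728
(3,2): OLD=167298704197/1073741824 → NEW=255, ERR=-106505460923/1073741824
(3,3): OLD=9913683121743/68719476736 → NEW=255, ERR=-7609783445937/68719476736
(3,4): OLD=91118142793071/549755813888 → NEW=255, ERR=-49069589748369/549755813888
(3,5): OLD=1322973637017889/8796093022208 → NEW=255, ERR=-920030083645151/8796093022208
Row 0: ......
Row 1: .#.#.#
Row 2: #.##.#
Row 3: ######

Answer: ......
.#.#.#
#.##.#
######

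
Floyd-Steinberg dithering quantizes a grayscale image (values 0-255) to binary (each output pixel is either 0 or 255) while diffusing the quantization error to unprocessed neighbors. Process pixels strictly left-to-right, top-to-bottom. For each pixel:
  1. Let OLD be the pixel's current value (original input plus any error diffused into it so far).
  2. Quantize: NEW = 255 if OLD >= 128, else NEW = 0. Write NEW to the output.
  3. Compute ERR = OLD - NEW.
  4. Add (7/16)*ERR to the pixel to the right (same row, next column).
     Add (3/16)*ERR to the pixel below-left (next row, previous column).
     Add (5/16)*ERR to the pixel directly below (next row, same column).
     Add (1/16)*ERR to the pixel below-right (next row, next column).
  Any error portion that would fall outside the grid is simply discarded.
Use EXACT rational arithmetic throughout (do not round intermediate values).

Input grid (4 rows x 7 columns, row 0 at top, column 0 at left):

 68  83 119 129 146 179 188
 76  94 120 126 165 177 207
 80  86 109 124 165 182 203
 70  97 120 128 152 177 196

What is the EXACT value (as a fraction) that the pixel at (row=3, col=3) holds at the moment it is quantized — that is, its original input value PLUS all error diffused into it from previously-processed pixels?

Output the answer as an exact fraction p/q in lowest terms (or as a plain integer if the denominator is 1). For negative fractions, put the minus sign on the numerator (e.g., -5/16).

(0,0): OLD=68 → NEW=0, ERR=68
(0,1): OLD=451/4 → NEW=0, ERR=451/4
(0,2): OLD=10773/64 → NEW=255, ERR=-5547/64
(0,3): OLD=93267/1024 → NEW=0, ERR=93267/1024
(0,4): OLD=3044933/16384 → NEW=255, ERR=-1132987/16384
(0,5): OLD=38992867/262144 → NEW=255, ERR=-27853853/262144
(0,6): OLD=593552181/4194304 → NEW=255, ERR=-475995339/4194304
(1,0): OLD=7577/64 → NEW=0, ERR=7577/64
(1,1): OLD=86543/512 → NEW=255, ERR=-44017/512
(1,2): OLD=1301339/16384 → NEW=0, ERR=1301339/16384
(1,3): OLD=11195471/65536 → NEW=255, ERR=-5516209/65536
(1,4): OLD=387282141/4194304 → NEW=0, ERR=387282141/4194304
(1,5): OLD=5321452493/33554432 → NEW=255, ERR=-3234927667/33554432
(1,6): OLD=65882678371/536870912 → NEW=0, ERR=65882678371/536870912
(2,0): OLD=826389/8192 → NEW=0, ERR=826389/8192
(2,1): OLD=32914839/262144 → NEW=0, ERR=32914839/262144
(2,2): OLD=702958917/4194304 → NEW=255, ERR=-366588603/4194304
(2,3): OLD=2742590621/33554432 → NEW=0, ERR=2742590621/33554432
(2,4): OLD=55372019229/268435456 → NEW=255, ERR=-13079022051/268435456
(2,5): OLD=1368687722831/8589934592 → NEW=255, ERR=-821745598129/8589934592
(2,6): OLD=26590361154841/137438953472 → NEW=255, ERR=-8456571980519/137438953472
(3,0): OLD=524568037/4194304 → NEW=0, ERR=524568037/4194304
(3,1): OLD=6069034273/33554432 → NEW=255, ERR=-2487345887/33554432
(3,2): OLD=22395207683/268435456 → NEW=0, ERR=22395207683/268435456
(3,3): OLD=188381788941/1073741824 → NEW=255, ERR=-85422376179/1073741824
Target (3,3): original=128, with diffused error = 188381788941/1073741824

Answer: 188381788941/1073741824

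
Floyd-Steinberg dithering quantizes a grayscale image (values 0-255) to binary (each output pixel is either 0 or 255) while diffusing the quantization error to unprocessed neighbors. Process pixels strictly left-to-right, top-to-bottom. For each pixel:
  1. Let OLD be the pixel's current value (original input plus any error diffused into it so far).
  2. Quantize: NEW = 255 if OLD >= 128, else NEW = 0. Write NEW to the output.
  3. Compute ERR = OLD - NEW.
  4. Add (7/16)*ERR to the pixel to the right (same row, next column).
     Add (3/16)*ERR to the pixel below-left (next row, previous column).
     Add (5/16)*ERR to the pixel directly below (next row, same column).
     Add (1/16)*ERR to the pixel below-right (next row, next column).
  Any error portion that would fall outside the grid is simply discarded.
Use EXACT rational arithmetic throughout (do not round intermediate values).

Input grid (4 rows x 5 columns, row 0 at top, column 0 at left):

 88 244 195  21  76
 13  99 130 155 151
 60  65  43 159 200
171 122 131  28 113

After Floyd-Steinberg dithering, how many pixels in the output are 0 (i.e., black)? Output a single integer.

Answer: 11

Derivation:
(0,0): OLD=88 → NEW=0, ERR=88
(0,1): OLD=565/2 → NEW=255, ERR=55/2
(0,2): OLD=6625/32 → NEW=255, ERR=-1535/32
(0,3): OLD=7/512 → NEW=0, ERR=7/512
(0,4): OLD=622641/8192 → NEW=0, ERR=622641/8192
(1,0): OLD=1461/32 → NEW=0, ERR=1461/32
(1,1): OLD=31763/256 → NEW=0, ERR=31763/256
(1,2): OLD=1400943/8192 → NEW=255, ERR=-688017/8192
(1,3): OLD=4243891/32768 → NEW=255, ERR=-4111949/32768
(1,4): OLD=62837113/524288 → NEW=0, ERR=62837113/524288
(2,0): OLD=399489/4096 → NEW=0, ERR=399489/4096
(2,1): OLD=17504571/131072 → NEW=255, ERR=-15918789/131072
(2,2): OLD=-109376079/2097152 → NEW=0, ERR=-109376079/2097152
(2,3): OLD=3831611459/33554432 → NEW=0, ERR=3831611459/33554432
(2,4): OLD=150092702997/536870912 → NEW=255, ERR=13190620437/536870912
(3,0): OLD=374774865/2097152 → NEW=255, ERR=-159998895/2097152
(3,1): OLD=788277725/16777216 → NEW=0, ERR=788277725/16777216
(3,2): OLD=80035515695/536870912 → NEW=255, ERR=-56866566865/536870912
(3,3): OLD=20069087791/1073741824 → NEW=0, ERR=20069087791/1073741824
(3,4): OLD=2336326603387/17179869184 → NEW=255, ERR=-2044540038533/17179869184
Output grid:
  Row 0: .##..  (3 black, running=3)
  Row 1: ..##.  (3 black, running=6)
  Row 2: .#..#  (3 black, running=9)
  Row 3: #.#.#  (2 black, running=11)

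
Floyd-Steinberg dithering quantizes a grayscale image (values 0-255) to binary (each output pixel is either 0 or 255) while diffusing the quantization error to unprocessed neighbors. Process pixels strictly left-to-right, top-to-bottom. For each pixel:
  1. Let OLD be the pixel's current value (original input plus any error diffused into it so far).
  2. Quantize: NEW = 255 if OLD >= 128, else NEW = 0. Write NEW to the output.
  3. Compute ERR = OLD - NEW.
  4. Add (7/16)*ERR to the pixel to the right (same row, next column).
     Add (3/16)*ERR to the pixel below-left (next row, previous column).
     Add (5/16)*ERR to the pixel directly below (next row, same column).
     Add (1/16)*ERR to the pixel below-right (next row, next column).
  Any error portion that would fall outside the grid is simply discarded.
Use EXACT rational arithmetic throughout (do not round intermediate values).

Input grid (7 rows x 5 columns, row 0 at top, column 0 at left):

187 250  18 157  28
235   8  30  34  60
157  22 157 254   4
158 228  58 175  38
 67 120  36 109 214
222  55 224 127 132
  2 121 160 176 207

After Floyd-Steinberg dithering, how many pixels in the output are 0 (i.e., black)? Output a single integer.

Answer: 19

Derivation:
(0,0): OLD=187 → NEW=255, ERR=-68
(0,1): OLD=881/4 → NEW=255, ERR=-139/4
(0,2): OLD=179/64 → NEW=0, ERR=179/64
(0,3): OLD=162021/1024 → NEW=255, ERR=-99099/1024
(0,4): OLD=-234941/16384 → NEW=0, ERR=-234941/16384
(1,0): OLD=13263/64 → NEW=255, ERR=-3057/64
(1,1): OLD=-14071/512 → NEW=0, ERR=-14071/512
(1,2): OLD=-24035/16384 → NEW=0, ERR=-24035/16384
(1,3): OLD=39433/65536 → NEW=0, ERR=39433/65536
(1,4): OLD=52149435/1048576 → NEW=0, ERR=52149435/1048576
(2,0): OLD=1121651/8192 → NEW=255, ERR=-967309/8192
(2,1): OLD=-10881215/262144 → NEW=0, ERR=-10881215/262144
(2,2): OLD=573683267/4194304 → NEW=255, ERR=-495864253/4194304
(2,3): OLD=14206860505/67108864 → NEW=255, ERR=-2905899815/67108864
(2,4): OLD=681867183/1073741824 → NEW=0, ERR=681867183/1073741824
(3,0): OLD=475286947/4194304 → NEW=0, ERR=475286947/4194304
(3,1): OLD=7887238727/33554432 → NEW=255, ERR=-669141433/33554432
(3,2): OLD=1736615005/1073741824 → NEW=0, ERR=1736615005/1073741824
(3,3): OLD=332658222477/2147483648 → NEW=255, ERR=-214950107763/2147483648
(3,4): OLD=-285150818607/34359738368 → NEW=0, ERR=-285150818607/34359738368
(4,0): OLD=52974404685/536870912 → NEW=0, ERR=52974404685/536870912
(4,1): OLD=2823046641837/17179869184 → NEW=255, ERR=-1557820000083/17179869184
(4,2): OLD=-6371609150205/274877906944 → NEW=0, ERR=-6371609150205/274877906944
(4,3): OLD=290818690485293/4398046511104 → NEW=0, ERR=290818690485293/4398046511104
(4,4): OLD=16471927742810043/70368744177664 → NEW=255, ERR=-1472102022494277/70368744177664
(5,0): OLD=64825340090919/274877906944 → NEW=255, ERR=-5268526179801/274877906944
(5,1): OLD=44197671296789/2199023255552 → NEW=0, ERR=44197671296789/2199023255552
(5,2): OLD=16345291513370013/70368744177664 → NEW=255, ERR=-1598738251934307/70368744177664
(5,3): OLD=37254044408590307/281474976710656 → NEW=255, ERR=-34522074652626973/281474976710656
(5,4): OLD=341990983985689873/4503599627370496 → NEW=0, ERR=341990983985689873/4503599627370496
(6,0): OLD=-7779289124009/35184372088832 → NEW=0, ERR=-7779289124009/35184372088832
(6,1): OLD=137051648629875641/1125899906842624 → NEW=0, ERR=137051648629875641/1125899906842624
(6,2): OLD=3322130553643934659/18014398509481984 → NEW=255, ERR=-1271541066273971261/18014398509481984
(6,3): OLD=34475309665275932641/288230376151711744 → NEW=0, ERR=34475309665275932641/288230376151711744
(6,4): OLD=1270032683902531563623/4611686018427387904 → NEW=255, ERR=94052749203547648103/4611686018427387904
Output grid:
  Row 0: ##.#.  (2 black, running=2)
  Row 1: #....  (4 black, running=6)
  Row 2: #.##.  (2 black, running=8)
  Row 3: .#.#.  (3 black, running=11)
  Row 4: .#..#  (3 black, running=14)
  Row 5: #.##.  (2 black, running=16)
  Row 6: ..#.#  (3 black, running=19)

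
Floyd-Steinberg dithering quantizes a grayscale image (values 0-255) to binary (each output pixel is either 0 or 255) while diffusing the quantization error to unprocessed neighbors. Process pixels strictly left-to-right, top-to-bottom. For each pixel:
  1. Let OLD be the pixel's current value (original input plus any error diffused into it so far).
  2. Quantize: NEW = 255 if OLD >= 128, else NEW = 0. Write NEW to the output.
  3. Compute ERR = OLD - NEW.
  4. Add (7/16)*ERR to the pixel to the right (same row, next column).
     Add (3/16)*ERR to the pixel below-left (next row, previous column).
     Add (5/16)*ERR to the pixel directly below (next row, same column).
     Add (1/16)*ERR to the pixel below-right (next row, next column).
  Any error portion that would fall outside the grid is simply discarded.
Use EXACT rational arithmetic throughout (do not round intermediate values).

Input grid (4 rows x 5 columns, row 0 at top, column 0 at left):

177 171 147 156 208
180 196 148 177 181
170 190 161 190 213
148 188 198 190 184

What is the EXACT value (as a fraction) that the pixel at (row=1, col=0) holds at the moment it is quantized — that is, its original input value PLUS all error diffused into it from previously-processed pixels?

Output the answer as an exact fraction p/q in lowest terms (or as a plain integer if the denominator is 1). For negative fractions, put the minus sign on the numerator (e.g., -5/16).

(0,0): OLD=177 → NEW=255, ERR=-78
(0,1): OLD=1095/8 → NEW=255, ERR=-945/8
(0,2): OLD=12201/128 → NEW=0, ERR=12201/128
(0,3): OLD=404895/2048 → NEW=255, ERR=-117345/2048
(0,4): OLD=5994329/32768 → NEW=255, ERR=-2361511/32768
(1,0): OLD=17085/128 → NEW=255, ERR=-15555/128
Target (1,0): original=180, with diffused error = 17085/128

Answer: 17085/128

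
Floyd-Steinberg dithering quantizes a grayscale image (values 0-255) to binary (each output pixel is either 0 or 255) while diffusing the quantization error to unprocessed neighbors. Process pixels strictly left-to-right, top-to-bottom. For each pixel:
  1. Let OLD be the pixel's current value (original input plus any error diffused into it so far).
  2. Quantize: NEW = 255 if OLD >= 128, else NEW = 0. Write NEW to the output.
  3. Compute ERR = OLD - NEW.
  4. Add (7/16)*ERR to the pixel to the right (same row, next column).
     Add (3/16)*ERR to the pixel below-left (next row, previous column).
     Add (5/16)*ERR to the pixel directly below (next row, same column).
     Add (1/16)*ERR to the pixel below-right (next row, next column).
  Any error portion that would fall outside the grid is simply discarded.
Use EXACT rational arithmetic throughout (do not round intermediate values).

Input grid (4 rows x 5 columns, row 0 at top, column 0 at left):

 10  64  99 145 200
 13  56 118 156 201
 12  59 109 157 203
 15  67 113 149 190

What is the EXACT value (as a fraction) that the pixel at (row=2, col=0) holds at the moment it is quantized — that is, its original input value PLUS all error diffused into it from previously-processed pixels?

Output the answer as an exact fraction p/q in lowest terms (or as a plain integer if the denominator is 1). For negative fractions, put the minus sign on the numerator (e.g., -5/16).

Answer: 550677/16384

Derivation:
(0,0): OLD=10 → NEW=0, ERR=10
(0,1): OLD=547/8 → NEW=0, ERR=547/8
(0,2): OLD=16501/128 → NEW=255, ERR=-16139/128
(0,3): OLD=183987/2048 → NEW=0, ERR=183987/2048
(0,4): OLD=7841509/32768 → NEW=255, ERR=-514331/32768
(1,0): OLD=3705/128 → NEW=0, ERR=3705/128
(1,1): OLD=68623/1024 → NEW=0, ERR=68623/1024
(1,2): OLD=4228219/32768 → NEW=255, ERR=-4127621/32768
(1,3): OLD=15484991/131072 → NEW=0, ERR=15484991/131072
(1,4): OLD=531411037/2097152 → NEW=255, ERR=-3362723/2097152
(2,0): OLD=550677/16384 → NEW=0, ERR=550677/16384
Target (2,0): original=12, with diffused error = 550677/16384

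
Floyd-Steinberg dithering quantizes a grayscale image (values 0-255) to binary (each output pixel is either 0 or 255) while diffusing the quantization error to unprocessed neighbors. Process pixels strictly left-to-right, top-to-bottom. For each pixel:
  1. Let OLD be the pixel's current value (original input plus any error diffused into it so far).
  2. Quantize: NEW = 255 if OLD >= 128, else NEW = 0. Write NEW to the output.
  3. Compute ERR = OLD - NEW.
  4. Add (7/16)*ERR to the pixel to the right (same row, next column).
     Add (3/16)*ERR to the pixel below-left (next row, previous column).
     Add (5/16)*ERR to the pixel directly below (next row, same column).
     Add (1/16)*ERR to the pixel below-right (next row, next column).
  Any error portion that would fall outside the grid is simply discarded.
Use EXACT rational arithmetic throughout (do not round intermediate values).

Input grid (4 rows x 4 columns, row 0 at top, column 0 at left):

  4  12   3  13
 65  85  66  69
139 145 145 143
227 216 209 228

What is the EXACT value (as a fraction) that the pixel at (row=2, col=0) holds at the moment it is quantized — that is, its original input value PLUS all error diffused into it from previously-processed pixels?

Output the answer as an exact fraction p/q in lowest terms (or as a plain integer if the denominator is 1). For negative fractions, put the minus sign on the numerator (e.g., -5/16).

(0,0): OLD=4 → NEW=0, ERR=4
(0,1): OLD=55/4 → NEW=0, ERR=55/4
(0,2): OLD=577/64 → NEW=0, ERR=577/64
(0,3): OLD=17351/1024 → NEW=0, ERR=17351/1024
(1,0): OLD=4405/64 → NEW=0, ERR=4405/64
(1,1): OLD=62131/512 → NEW=0, ERR=62131/512
(1,2): OLD=2063471/16384 → NEW=0, ERR=2063471/16384
(1,3): OLD=34068025/262144 → NEW=255, ERR=-32778695/262144
(2,0): OLD=1501281/8192 → NEW=255, ERR=-587679/8192
Target (2,0): original=139, with diffused error = 1501281/8192

Answer: 1501281/8192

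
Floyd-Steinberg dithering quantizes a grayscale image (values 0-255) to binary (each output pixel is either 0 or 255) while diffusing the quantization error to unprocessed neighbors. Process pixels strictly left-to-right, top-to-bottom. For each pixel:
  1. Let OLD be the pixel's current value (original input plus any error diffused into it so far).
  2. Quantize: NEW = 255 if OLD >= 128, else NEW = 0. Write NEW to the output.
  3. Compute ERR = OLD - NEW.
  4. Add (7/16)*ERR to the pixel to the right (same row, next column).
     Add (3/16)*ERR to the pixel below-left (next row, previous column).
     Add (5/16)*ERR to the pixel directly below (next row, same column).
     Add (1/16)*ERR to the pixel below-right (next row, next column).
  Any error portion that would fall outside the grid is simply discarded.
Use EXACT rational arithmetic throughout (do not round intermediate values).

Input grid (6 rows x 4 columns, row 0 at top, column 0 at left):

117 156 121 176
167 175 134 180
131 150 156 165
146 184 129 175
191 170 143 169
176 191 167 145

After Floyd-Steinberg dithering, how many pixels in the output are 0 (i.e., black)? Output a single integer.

(0,0): OLD=117 → NEW=0, ERR=117
(0,1): OLD=3315/16 → NEW=255, ERR=-765/16
(0,2): OLD=25621/256 → NEW=0, ERR=25621/256
(0,3): OLD=900243/4096 → NEW=255, ERR=-144237/4096
(1,0): OLD=49817/256 → NEW=255, ERR=-15463/256
(1,1): OLD=327087/2048 → NEW=255, ERR=-195153/2048
(1,2): OLD=7470811/65536 → NEW=0, ERR=7470811/65536
(1,3): OLD=236059373/1048576 → NEW=255, ERR=-31327507/1048576
(2,0): OLD=3088629/32768 → NEW=0, ERR=3088629/32768
(2,1): OLD=187756631/1048576 → NEW=255, ERR=-79630249/1048576
(2,2): OLD=307949747/2097152 → NEW=255, ERR=-226824013/2097152
(2,3): OLD=3874504071/33554432 → NEW=0, ERR=3874504071/33554432
(3,0): OLD=2704763429/16777216 → NEW=255, ERR=-1573426651/16777216
(3,1): OLD=28145319163/268435456 → NEW=0, ERR=28145319163/268435456
(3,2): OLD=678503400965/4294967296 → NEW=255, ERR=-416713259515/4294967296
(3,3): OLD=11124062639011/68719476736 → NEW=255, ERR=-6399403928669/68719476736
(4,0): OLD=778900578945/4294967296 → NEW=255, ERR=-316316081535/4294967296
(4,1): OLD=5033393503107/34359738368 → NEW=255, ERR=-3728339780733/34359738368
(4,2): OLD=59703335000227/1099511627776 → NEW=0, ERR=59703335000227/1099511627776
(4,3): OLD=2772371877778533/17592186044416 → NEW=255, ERR=-1713635563547547/17592186044416
(5,0): OLD=72919360640689/549755813888 → NEW=255, ERR=-67268371900751/549755813888
(5,1): OLD=1919949051083383/17592186044416 → NEW=0, ERR=1919949051083383/17592186044416
(5,2): OLD=1817887956559483/8796093022208 → NEW=255, ERR=-425115764103557/8796093022208
(5,3): OLD=27249326467861219/281474976710656 → NEW=0, ERR=27249326467861219/281474976710656
Output grid:
  Row 0: .#.#  (2 black, running=2)
  Row 1: ##.#  (1 black, running=3)
  Row 2: .##.  (2 black, running=5)
  Row 3: #.##  (1 black, running=6)
  Row 4: ##.#  (1 black, running=7)
  Row 5: #.#.  (2 black, running=9)

Answer: 9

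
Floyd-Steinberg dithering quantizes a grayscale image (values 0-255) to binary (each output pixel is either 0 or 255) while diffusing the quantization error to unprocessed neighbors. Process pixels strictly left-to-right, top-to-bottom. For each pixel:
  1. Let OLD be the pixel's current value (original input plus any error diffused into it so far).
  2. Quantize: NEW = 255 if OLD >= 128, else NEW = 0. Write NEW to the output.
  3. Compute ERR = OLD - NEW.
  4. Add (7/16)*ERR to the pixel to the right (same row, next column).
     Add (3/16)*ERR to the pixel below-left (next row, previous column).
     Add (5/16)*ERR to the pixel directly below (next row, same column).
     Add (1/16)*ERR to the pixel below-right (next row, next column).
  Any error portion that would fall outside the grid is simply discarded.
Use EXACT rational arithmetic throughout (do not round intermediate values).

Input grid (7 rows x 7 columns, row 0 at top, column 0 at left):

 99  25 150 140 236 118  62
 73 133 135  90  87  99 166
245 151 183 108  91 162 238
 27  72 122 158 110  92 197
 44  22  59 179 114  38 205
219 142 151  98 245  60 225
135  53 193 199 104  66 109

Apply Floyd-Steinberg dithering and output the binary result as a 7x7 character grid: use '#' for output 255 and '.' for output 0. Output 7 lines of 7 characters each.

(0,0): OLD=99 → NEW=0, ERR=99
(0,1): OLD=1093/16 → NEW=0, ERR=1093/16
(0,2): OLD=46051/256 → NEW=255, ERR=-19229/256
(0,3): OLD=438837/4096 → NEW=0, ERR=438837/4096
(0,4): OLD=18538355/65536 → NEW=255, ERR=1826675/65536
(0,5): OLD=136518693/1048576 → NEW=255, ERR=-130868187/1048576
(0,6): OLD=124110083/16777216 → NEW=0, ERR=124110083/16777216
(1,0): OLD=29887/256 → NEW=0, ERR=29887/256
(1,1): OLD=404537/2048 → NEW=255, ERR=-117703/2048
(1,2): OLD=7257517/65536 → NEW=0, ERR=7257517/65536
(1,3): OLD=45209705/262144 → NEW=255, ERR=-21637015/262144
(1,4): OLD=719653083/16777216 → NEW=0, ERR=719653083/16777216
(1,5): OLD=10991592907/134217728 → NEW=0, ERR=10991592907/134217728
(1,6): OLD=421636711301/2147483648 → NEW=255, ERR=-125971618939/2147483648
(2,0): OLD=8870531/32768 → NEW=255, ERR=514691/32768
(2,1): OLD=176131793/1048576 → NEW=255, ERR=-91255087/1048576
(2,2): OLD=2692138163/16777216 → NEW=255, ERR=-1586051917/16777216
(2,3): OLD=7490852315/134217728 → NEW=0, ERR=7490852315/134217728
(2,4): OLD=149269864267/1073741824 → NEW=255, ERR=-124534300853/1073741824
(2,5): OLD=4416325574041/34359738368 → NEW=255, ERR=-4345407709799/34359738368
(2,6): OLD=93160148005823/549755813888 → NEW=255, ERR=-47027584535617/549755813888
(3,0): OLD=261570131/16777216 → NEW=0, ERR=261570131/16777216
(3,1): OLD=4681651415/134217728 → NEW=0, ERR=4681651415/134217728
(3,2): OLD=121057197045/1073741824 → NEW=0, ERR=121057197045/1073741824
(3,3): OLD=846585894435/4294967296 → NEW=255, ERR=-248630766045/4294967296
(3,4): OLD=15505763555923/549755813888 → NEW=0, ERR=15505763555923/549755813888
(3,5): OLD=182651985253545/4398046511104 → NEW=0, ERR=182651985253545/4398046511104
(3,6): OLD=12703890931495671/70368744177664 → NEW=255, ERR=-5240138833808649/70368744177664
(4,0): OLD=118997039997/2147483648 → NEW=0, ERR=118997039997/2147483648
(4,1): OLD=2723249796313/34359738368 → NEW=0, ERR=2723249796313/34359738368
(4,2): OLD=66098857497943/549755813888 → NEW=0, ERR=66098857497943/549755813888
(4,3): OLD=993283769373421/4398046511104 → NEW=255, ERR=-128218090958099/4398046511104
(4,4): OLD=4019049396557239/35184372088832 → NEW=0, ERR=4019049396557239/35184372088832
(4,5): OLD=99927368065836855/1125899906842624 → NEW=0, ERR=99927368065836855/1125899906842624
(4,6): OLD=4019991072424880305/18014398509481984 → NEW=255, ERR=-573680547493025615/18014398509481984
(5,0): OLD=138086035830171/549755813888 → NEW=255, ERR=-2101696711269/549755813888
(5,1): OLD=840476565306377/4398046511104 → NEW=255, ERR=-281025295025143/4398046511104
(5,2): OLD=5633189653311375/35184372088832 → NEW=255, ERR=-3338825229340785/35184372088832
(5,3): OLD=21478035130559595/281474976710656 → NEW=0, ERR=21478035130559595/281474976710656
(5,4): OLD=5924918794840150201/18014398509481984 → NEW=255, ERR=1331247174922244281/18014398509481984
(5,5): OLD=17471726943691796265/144115188075855872 → NEW=0, ERR=17471726943691796265/144115188075855872
(5,6): OLD=630960246891629805895/2305843009213693952 → NEW=255, ERR=42970279542137848135/2305843009213693952
(6,0): OLD=8572636710458451/70368744177664 → NEW=0, ERR=8572636710458451/70368744177664
(6,1): OLD=76897159878769647/1125899906842624 → NEW=0, ERR=76897159878769647/1125899906842624
(6,2): OLD=3666640940827163373/18014398509481984 → NEW=255, ERR=-927030679090742547/18014398509481984
(6,3): OLD=30012932174839380275/144115188075855872 → NEW=255, ERR=-6736440784503867085/144115188075855872
(6,4): OLD=38664301160188596761/288230376151711744 → NEW=255, ERR=-34834444758497897959/288230376151711744
(6,5): OLD=2181289943765583041181/36893488147419103232 → NEW=0, ERR=2181289943765583041181/36893488147419103232
(6,6): OLD=87521657396414125019515/590295810358705651712 → NEW=255, ERR=-63003774245055816167045/590295810358705651712
Row 0: ..#.##.
Row 1: .#.#..#
Row 2: ###.###
Row 3: ...#..#
Row 4: ...#..#
Row 5: ###.#.#
Row 6: ..###.#

Answer: ..#.##.
.#.#..#
###.###
...#..#
...#..#
###.#.#
..###.#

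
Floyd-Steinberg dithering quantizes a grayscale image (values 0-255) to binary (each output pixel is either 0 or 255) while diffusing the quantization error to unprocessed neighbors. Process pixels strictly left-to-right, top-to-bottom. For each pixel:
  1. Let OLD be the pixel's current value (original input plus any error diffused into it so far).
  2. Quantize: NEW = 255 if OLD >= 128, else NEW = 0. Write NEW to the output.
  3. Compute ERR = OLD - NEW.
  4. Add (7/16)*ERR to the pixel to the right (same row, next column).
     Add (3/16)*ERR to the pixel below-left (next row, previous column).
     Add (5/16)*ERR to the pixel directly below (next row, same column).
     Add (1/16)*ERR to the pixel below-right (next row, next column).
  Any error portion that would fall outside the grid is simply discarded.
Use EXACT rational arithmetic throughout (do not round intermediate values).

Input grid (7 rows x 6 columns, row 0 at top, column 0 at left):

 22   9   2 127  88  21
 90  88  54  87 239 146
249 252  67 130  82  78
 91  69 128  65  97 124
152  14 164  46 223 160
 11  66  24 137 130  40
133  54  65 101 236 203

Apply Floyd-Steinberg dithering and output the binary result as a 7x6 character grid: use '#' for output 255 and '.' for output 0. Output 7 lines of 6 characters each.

Answer: ...#..
.#..##
##.#..
..#..#
#.#.##
...#..
#...##

Derivation:
(0,0): OLD=22 → NEW=0, ERR=22
(0,1): OLD=149/8 → NEW=0, ERR=149/8
(0,2): OLD=1299/128 → NEW=0, ERR=1299/128
(0,3): OLD=269189/2048 → NEW=255, ERR=-253051/2048
(0,4): OLD=1112227/32768 → NEW=0, ERR=1112227/32768
(0,5): OLD=18795637/524288 → NEW=0, ERR=18795637/524288
(1,0): OLD=12847/128 → NEW=0, ERR=12847/128
(1,1): OLD=144393/1024 → NEW=255, ERR=-116727/1024
(1,2): OLD=-481795/32768 → NEW=0, ERR=-481795/32768
(1,3): OLD=6416409/131072 → NEW=0, ERR=6416409/131072
(1,4): OLD=2265120779/8388608 → NEW=255, ERR=126025739/8388608
(1,5): OLD=22266349533/134217728 → NEW=255, ERR=-11959171107/134217728
(2,0): OLD=4243315/16384 → NEW=255, ERR=65395/16384
(2,1): OLD=116203233/524288 → NEW=255, ERR=-17490207/524288
(2,2): OLD=418294371/8388608 → NEW=0, ERR=418294371/8388608
(2,3): OLD=11342176907/67108864 → NEW=255, ERR=-5770583413/67108864
(2,4): OLD=76080439969/2147483648 → NEW=0, ERR=76080439969/2147483648
(2,5): OLD=2288151573111/34359738368 → NEW=0, ERR=2288151573111/34359738368
(3,0): OLD=721355907/8388608 → NEW=0, ERR=721355907/8388608
(3,1): OLD=7099831687/67108864 → NEW=0, ERR=7099831687/67108864
(3,2): OLD=92159526693/536870912 → NEW=255, ERR=-44742555867/536870912
(3,3): OLD=392622762447/34359738368 → NEW=0, ERR=392622762447/34359738368
(3,4): OLD=33035512246831/274877906944 → NEW=0, ERR=33035512246831/274877906944
(3,5): OLD=877870712345185/4398046511104 → NEW=255, ERR=-243631147986335/4398046511104
(4,0): OLD=213362488589/1073741824 → NEW=255, ERR=-60441676531/1073741824
(4,1): OLD=209291188713/17179869184 → NEW=0, ERR=209291188713/17179869184
(4,2): OLD=83585394353259/549755813888 → NEW=255, ERR=-56602338188181/549755813888
(4,3): OLD=192210428973239/8796093022208 → NEW=0, ERR=192210428973239/8796093022208
(4,4): OLD=36654339404812199/140737488355328 → NEW=255, ERR=766279874203559/140737488355328
(4,5): OLD=343585127901628465/2251799813685248 → NEW=255, ERR=-230623824588109775/2251799813685248
(5,0): OLD=-1183803579957/274877906944 → NEW=0, ERR=-1183803579957/274877906944
(5,1): OLD=396702326591995/8796093022208 → NEW=0, ERR=396702326591995/8796093022208
(5,2): OLD=1155108663579065/70368744177664 → NEW=0, ERR=1155108663579065/70368744177664
(5,3): OLD=327853571129281347/2251799813685248 → NEW=255, ERR=-246355381360456893/2251799813685248
(5,4): OLD=297236591116402771/4503599627370496 → NEW=0, ERR=297236591116402771/4503599627370496
(5,5): OLD=2681242609425352975/72057594037927936 → NEW=0, ERR=2681242609425352975/72057594037927936
(6,0): OLD=19718784358241489/140737488355328 → NEW=255, ERR=-16169275172367151/140737488355328
(6,1): OLD=46472994408329341/2251799813685248 → NEW=0, ERR=46472994408329341/2251799813685248
(6,2): OLD=553622451197448437/9007199254740992 → NEW=0, ERR=553622451197448437/9007199254740992
(6,3): OLD=15435156982470981217/144115188075855872 → NEW=0, ERR=15435156982470981217/144115188075855872
(6,4): OLD=700103614879835961249/2305843009213693952 → NEW=255, ERR=112113647530344003489/2305843009213693952
(6,5): OLD=8855357578798140675271/36893488147419103232 → NEW=255, ERR=-552481898793730648889/36893488147419103232
Row 0: ...#..
Row 1: .#..##
Row 2: ##.#..
Row 3: ..#..#
Row 4: #.#.##
Row 5: ...#..
Row 6: #...##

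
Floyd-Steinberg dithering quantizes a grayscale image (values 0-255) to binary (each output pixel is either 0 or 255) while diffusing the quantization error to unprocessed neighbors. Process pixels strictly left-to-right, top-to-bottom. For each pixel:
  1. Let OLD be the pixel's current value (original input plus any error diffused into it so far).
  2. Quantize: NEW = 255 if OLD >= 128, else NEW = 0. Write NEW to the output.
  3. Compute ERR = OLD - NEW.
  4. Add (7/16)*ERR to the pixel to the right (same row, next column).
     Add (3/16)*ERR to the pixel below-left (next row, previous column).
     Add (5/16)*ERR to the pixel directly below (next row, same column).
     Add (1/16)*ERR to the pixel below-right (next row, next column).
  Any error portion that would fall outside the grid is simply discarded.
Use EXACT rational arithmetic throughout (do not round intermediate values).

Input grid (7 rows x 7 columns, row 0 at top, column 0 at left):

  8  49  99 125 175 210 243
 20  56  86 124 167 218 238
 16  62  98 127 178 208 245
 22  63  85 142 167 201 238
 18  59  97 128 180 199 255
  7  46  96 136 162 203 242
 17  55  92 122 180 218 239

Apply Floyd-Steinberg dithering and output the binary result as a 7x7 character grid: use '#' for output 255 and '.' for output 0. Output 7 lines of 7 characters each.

Answer: ...####
..#.#.#
..#.###
...#.##
.#.####
...#.##
..#.###

Derivation:
(0,0): OLD=8 → NEW=0, ERR=8
(0,1): OLD=105/2 → NEW=0, ERR=105/2
(0,2): OLD=3903/32 → NEW=0, ERR=3903/32
(0,3): OLD=91321/512 → NEW=255, ERR=-39239/512
(0,4): OLD=1158927/8192 → NEW=255, ERR=-930033/8192
(0,5): OLD=21014889/131072 → NEW=255, ERR=-12408471/131072
(0,6): OLD=422748639/2097152 → NEW=255, ERR=-112025121/2097152
(1,0): OLD=1035/32 → NEW=0, ERR=1035/32
(1,1): OLD=28141/256 → NEW=0, ERR=28141/256
(1,2): OLD=1319889/8192 → NEW=255, ERR=-769071/8192
(1,3): OLD=1484845/32768 → NEW=0, ERR=1484845/32768
(1,4): OLD=270126807/2097152 → NEW=255, ERR=-264646953/2097152
(1,5): OLD=1947748007/16777216 → NEW=0, ERR=1947748007/16777216
(1,6): OLD=71452585449/268435456 → NEW=255, ERR=3001544169/268435456
(2,0): OLD=191359/4096 → NEW=0, ERR=191359/4096
(2,1): OLD=13265797/131072 → NEW=0, ERR=13265797/131072
(2,2): OLD=269082127/2097152 → NEW=255, ERR=-265691633/2097152
(2,3): OLD=942949399/16777216 → NEW=0, ERR=942949399/16777216
(2,4): OLD=25199881751/134217728 → NEW=255, ERR=-9025638889/134217728
(2,5): OLD=897943916205/4294967296 → NEW=255, ERR=-197272744275/4294967296
(2,6): OLD=16194109613707/68719476736 → NEW=255, ERR=-1329356953973/68719476736
(3,0): OLD=116552175/2097152 → NEW=0, ERR=116552175/2097152
(3,1): OLD=1645979555/16777216 → NEW=0, ERR=1645979555/16777216
(3,2): OLD=14119037769/134217728 → NEW=0, ERR=14119037769/134217728
(3,3): OLD=99353184295/536870912 → NEW=255, ERR=-37548898265/536870912
(3,4): OLD=7578888903151/68719476736 → NEW=0, ERR=7578888903151/68719476736
(3,5): OLD=124831520994973/549755813888 → NEW=255, ERR=-15356211546467/549755813888
(3,6): OLD=1907551469034115/8796093022208 → NEW=255, ERR=-335452251628925/8796093022208
(4,0): OLD=14431863873/268435456 → NEW=0, ERR=14431863873/268435456
(4,1): OLD=585737386989/4294967296 → NEW=255, ERR=-509479273491/4294967296
(4,2): OLD=4878677579715/68719476736 → NEW=0, ERR=4878677579715/68719476736
(4,3): OLD=90411275285457/549755813888 → NEW=255, ERR=-49776457255983/549755813888
(4,4): OLD=726749196434419/4398046511104 → NEW=255, ERR=-394752663897101/4398046511104
(4,5): OLD=21215466989150051/140737488355328 → NEW=255, ERR=-14672592541458589/140737488355328
(4,6): OLD=440733434413318565/2251799813685248 → NEW=255, ERR=-133475518076419675/2251799813685248
(5,0): OLD=107147626519/68719476736 → NEW=0, ERR=107147626519/68719476736
(5,1): OLD=14449908137341/549755813888 → NEW=0, ERR=14449908137341/549755813888
(5,2): OLD=463089335753579/4398046511104 → NEW=0, ERR=463089335753579/4398046511104
(5,3): OLD=4974346820804247/35184372088832 → NEW=255, ERR=-3997668061847913/35184372088832
(5,4): OLD=132935887179825037/2251799813685248 → NEW=0, ERR=132935887179825037/2251799813685248
(5,5): OLD=3234024841823599453/18014398509481984 → NEW=255, ERR=-1359646778094306467/18014398509481984
(5,6): OLD=53017111013690610387/288230376151711744 → NEW=255, ERR=-20481634904995884333/288230376151711744
(6,0): OLD=197169210850319/8796093022208 → NEW=0, ERR=197169210850319/8796093022208
(6,1): OLD=13068989897198459/140737488355328 → NEW=0, ERR=13068989897198459/140737488355328
(6,2): OLD=328469965600989009/2251799813685248 → NEW=255, ERR=-245738986888749231/2251799813685248
(6,3): OLD=1015997974873167439/18014398509481984 → NEW=0, ERR=1015997974873167439/18014398509481984
(6,4): OLD=7273142829583029577/36028797018963968 → NEW=255, ERR=-1914200410252782263/36028797018963968
(6,5): OLD=744951475639500190721/4611686018427387904 → NEW=255, ERR=-431028459059483724799/4611686018427387904
(6,6): OLD=12631287753458132069111/73786976294838206464 → NEW=255, ERR=-6184391201725610579209/73786976294838206464
Row 0: ...####
Row 1: ..#.#.#
Row 2: ..#.###
Row 3: ...#.##
Row 4: .#.####
Row 5: ...#.##
Row 6: ..#.###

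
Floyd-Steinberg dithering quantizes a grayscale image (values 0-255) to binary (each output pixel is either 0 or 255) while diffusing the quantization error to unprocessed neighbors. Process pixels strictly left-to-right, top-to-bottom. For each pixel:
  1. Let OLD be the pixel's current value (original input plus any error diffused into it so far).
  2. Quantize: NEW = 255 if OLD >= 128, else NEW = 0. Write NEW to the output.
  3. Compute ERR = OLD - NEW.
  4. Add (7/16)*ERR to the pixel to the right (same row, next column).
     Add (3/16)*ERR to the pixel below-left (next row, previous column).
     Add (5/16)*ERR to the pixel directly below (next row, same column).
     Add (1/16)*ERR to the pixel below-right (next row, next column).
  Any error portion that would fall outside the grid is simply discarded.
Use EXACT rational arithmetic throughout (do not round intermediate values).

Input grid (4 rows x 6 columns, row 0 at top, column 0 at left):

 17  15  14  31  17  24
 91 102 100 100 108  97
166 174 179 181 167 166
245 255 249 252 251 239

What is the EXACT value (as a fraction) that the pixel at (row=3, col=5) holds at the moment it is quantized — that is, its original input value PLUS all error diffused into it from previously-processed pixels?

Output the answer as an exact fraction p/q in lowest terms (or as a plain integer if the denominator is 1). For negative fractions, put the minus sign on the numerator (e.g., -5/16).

Answer: 2184375932989291/8796093022208

Derivation:
(0,0): OLD=17 → NEW=0, ERR=17
(0,1): OLD=359/16 → NEW=0, ERR=359/16
(0,2): OLD=6097/256 → NEW=0, ERR=6097/256
(0,3): OLD=169655/4096 → NEW=0, ERR=169655/4096
(0,4): OLD=2301697/65536 → NEW=0, ERR=2301697/65536
(0,5): OLD=41277703/1048576 → NEW=0, ERR=41277703/1048576
(1,0): OLD=25733/256 → NEW=0, ERR=25733/256
(1,1): OLD=324643/2048 → NEW=255, ERR=-197597/2048
(1,2): OLD=4875871/65536 → NEW=0, ERR=4875871/65536
(1,3): OLD=40256755/262144 → NEW=255, ERR=-26589965/262144
(1,4): OLD=1418820857/16777216 → NEW=0, ERR=1418820857/16777216
(1,5): OLD=39861435903/268435456 → NEW=255, ERR=-28589605377/268435456
(2,0): OLD=5876017/32768 → NEW=255, ERR=-2479823/32768
(2,1): OLD=137334443/1048576 → NEW=255, ERR=-130052437/1048576
(2,2): OLD=2062575041/16777216 → NEW=0, ERR=2062575041/16777216
(2,3): OLD=30010369785/134217728 → NEW=255, ERR=-4215150855/134217728
(2,4): OLD=658756154731/4294967296 → NEW=255, ERR=-436460505749/4294967296
(2,5): OLD=6428259307165/68719476736 → NEW=0, ERR=6428259307165/68719476736
(3,0): OLD=3323488929/16777216 → NEW=255, ERR=-954701151/16777216
(3,1): OLD=28140997005/134217728 → NEW=255, ERR=-6084523635/134217728
(3,2): OLD=272671300023/1073741824 → NEW=255, ERR=-1132865097/1073741824
(3,3): OLD=15829801471205/68719476736 → NEW=255, ERR=-1693665096475/68719476736
(3,4): OLD=123165771560133/549755813888 → NEW=255, ERR=-17021960981307/549755813888
(3,5): OLD=2184375932989291/8796093022208 → NEW=255, ERR=-58627787673749/8796093022208
Target (3,5): original=239, with diffused error = 2184375932989291/8796093022208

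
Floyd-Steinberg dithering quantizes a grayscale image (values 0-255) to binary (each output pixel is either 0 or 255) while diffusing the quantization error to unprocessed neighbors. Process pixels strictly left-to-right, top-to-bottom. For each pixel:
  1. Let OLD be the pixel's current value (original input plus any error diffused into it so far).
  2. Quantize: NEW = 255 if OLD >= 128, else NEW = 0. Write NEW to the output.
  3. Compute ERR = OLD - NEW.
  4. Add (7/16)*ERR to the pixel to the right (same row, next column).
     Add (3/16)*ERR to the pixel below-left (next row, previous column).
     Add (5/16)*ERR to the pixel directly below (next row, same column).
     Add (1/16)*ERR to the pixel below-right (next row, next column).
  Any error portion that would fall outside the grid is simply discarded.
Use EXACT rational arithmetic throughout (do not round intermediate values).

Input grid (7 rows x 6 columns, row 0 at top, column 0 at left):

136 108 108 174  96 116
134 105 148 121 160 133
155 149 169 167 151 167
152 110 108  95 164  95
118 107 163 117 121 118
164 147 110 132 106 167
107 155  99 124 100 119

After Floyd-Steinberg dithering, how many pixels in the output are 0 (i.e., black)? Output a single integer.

(0,0): OLD=136 → NEW=255, ERR=-119
(0,1): OLD=895/16 → NEW=0, ERR=895/16
(0,2): OLD=33913/256 → NEW=255, ERR=-31367/256
(0,3): OLD=493135/4096 → NEW=0, ERR=493135/4096
(0,4): OLD=9743401/65536 → NEW=255, ERR=-6968279/65536
(0,5): OLD=72856863/1048576 → NEW=0, ERR=72856863/1048576
(1,0): OLD=27469/256 → NEW=0, ERR=27469/256
(1,1): OLD=284699/2048 → NEW=255, ERR=-237541/2048
(1,2): OLD=5572919/65536 → NEW=0, ERR=5572919/65536
(1,3): OLD=44101035/262144 → NEW=255, ERR=-22745685/262144
(1,4): OLD=1834826209/16777216 → NEW=0, ERR=1834826209/16777216
(1,5): OLD=52590368727/268435456 → NEW=255, ERR=-15860672553/268435456
(2,0): OLD=5465177/32768 → NEW=255, ERR=-2890663/32768
(2,1): OLD=101512803/1048576 → NEW=0, ERR=101512803/1048576
(2,2): OLD=3597203433/16777216 → NEW=255, ERR=-680986647/16777216
(2,3): OLD=19857170657/134217728 → NEW=255, ERR=-14368349983/134217728
(2,4): OLD=523295659555/4294967296 → NEW=0, ERR=523295659555/4294967296
(2,5): OLD=14340083937061/68719476736 → NEW=255, ERR=-3183382630619/68719476736
(3,0): OLD=2392169161/16777216 → NEW=255, ERR=-1886020919/16777216
(3,1): OLD=10461899285/134217728 → NEW=0, ERR=10461899285/134217728
(3,2): OLD=123905325967/1073741824 → NEW=0, ERR=123905325967/1073741824
(3,3): OLD=9094317816749/68719476736 → NEW=255, ERR=-8429148750931/68719476736
(3,4): OLD=73136387689997/549755813888 → NEW=255, ERR=-67051344851443/549755813888
(3,5): OLD=305915962347939/8796093022208 → NEW=0, ERR=305915962347939/8796093022208
(4,0): OLD=209347931559/2147483648 → NEW=0, ERR=209347931559/2147483648
(4,1): OLD=6480900747259/34359738368 → NEW=255, ERR=-2280832536581/34359738368
(4,2): OLD=167007490305921/1099511627776 → NEW=255, ERR=-113367974776959/1099511627776
(4,3): OLD=314949028365029/17592186044416 → NEW=0, ERR=314949028365029/17592186044416
(4,4): OLD=25212533898162997/281474976710656 → NEW=0, ERR=25212533898162997/281474976710656
(4,5): OLD=722528758728590931/4503599627370496 → NEW=255, ERR=-425889146250885549/4503599627370496
(5,0): OLD=100065290392609/549755813888 → NEW=255, ERR=-40122442148831/549755813888
(5,1): OLD=1426486169219889/17592186044416 → NEW=0, ERR=1426486169219889/17592186044416
(5,2): OLD=15827636733460139/140737488355328 → NEW=0, ERR=15827636733460139/140737488355328
(5,3): OLD=887873387502137225/4503599627370496 → NEW=255, ERR=-260544517477339255/4503599627370496
(5,4): OLD=829281946255102121/9007199254740992 → NEW=0, ERR=829281946255102121/9007199254740992
(5,5): OLD=26420119654686005885/144115188075855872 → NEW=255, ERR=-10329253304657241475/144115188075855872
(6,0): OLD=27977690271886899/281474976710656 → NEW=0, ERR=27977690271886899/281474976710656
(6,1): OLD=1082443797703785655/4503599627370496 → NEW=255, ERR=-65974107275690825/4503599627370496
(6,2): OLD=2196962960766731487/18014398509481984 → NEW=0, ERR=2196962960766731487/18014398509481984
(6,3): OLD=52910046198046102083/288230376151711744 → NEW=255, ERR=-20588699720640392637/288230376151711744
(6,4): OLD=371082446252579220131/4611686018427387904 → NEW=0, ERR=371082446252579220131/4611686018427387904
(6,5): OLD=10150139130591254760085/73786976294838206464 → NEW=255, ERR=-8665539824592487888235/73786976294838206464
Output grid:
  Row 0: #.#.#.  (3 black, running=3)
  Row 1: .#.#.#  (3 black, running=6)
  Row 2: #.##.#  (2 black, running=8)
  Row 3: #..##.  (3 black, running=11)
  Row 4: .##..#  (3 black, running=14)
  Row 5: #..#.#  (3 black, running=17)
  Row 6: .#.#.#  (3 black, running=20)

Answer: 20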